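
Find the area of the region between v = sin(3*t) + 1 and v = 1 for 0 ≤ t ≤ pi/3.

2/3

On [0, pi/3], (sin(3*t) + 1) - (1) = sin(3*t) is ≥ 0 throughout, so the area is a single integral of |sin(3*t)|.
∫[0,pi/3] (sin(3*t)) dt = 2/3.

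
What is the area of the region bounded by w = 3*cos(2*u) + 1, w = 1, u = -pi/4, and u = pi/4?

On [-pi/4, pi/4], (3*cos(2*u) + 1) - (1) = 3*cos(2*u) is ≥ 0 throughout, so the area is a single integral of |3*cos(2*u)|.
∫[-pi/4,pi/4] (3*cos(2*u)) du = 3.

3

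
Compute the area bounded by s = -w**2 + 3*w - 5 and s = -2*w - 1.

Both boundary curves give s as a function of w, so integrate with respect to w. Setting them equal: -w**2 + 5*w - 4 = 0, i.e. -(w - 4)*(w - 1) = 0, so they meet at w = 1, 4.
For w in [1, 4], s = -w**2 + 3*w - 5 is on the right; area = ∫[1,4] (-w**2 + 5*w - 4) dw = 9/2.

9/2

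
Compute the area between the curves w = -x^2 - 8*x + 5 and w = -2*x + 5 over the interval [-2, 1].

38/3

The difference (-x^2 - 8*x + 5) - (-2*x + 5) = -x^2 - 6*x changes sign at x = 0 inside [-2, 1], so split the integral there.
∫[-2,0] (-x^2 - 6*x) dx = 28/3.
∫[0,1] (-x^2 - 6*x) dx = -10/3; the area of that piece is 10/3.
Total area = 28/3 + 10/3 = 38/3.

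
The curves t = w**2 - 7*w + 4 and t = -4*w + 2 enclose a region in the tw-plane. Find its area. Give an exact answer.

Both boundary curves give t as a function of w, so integrate with respect to w. Setting them equal: w**2 - 3*w + 2 = 0, i.e. (w - 2)*(w - 1) = 0, so they meet at w = 1, 2.
For w in [1, 2], t = w**2 - 7*w + 4 is on the left; area = ∫[1,2] (-(w**2 - 3*w + 2)) dw = 1/6.

1/6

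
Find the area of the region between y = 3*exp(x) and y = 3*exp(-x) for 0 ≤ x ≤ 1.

On [0, 1], (3*exp(x)) - (3*exp(-x)) = 3*exp(x) - 3*exp(-x) is ≥ 0 throughout, so the area is a single integral of |3*exp(x) - 3*exp(-x)|.
∫[0,1] (3*exp(x) - 3*exp(-x)) dx = -6 + 3*exp(-1) + 3*exp(1).

-6 + 3*exp(-1) + 3*exp(1)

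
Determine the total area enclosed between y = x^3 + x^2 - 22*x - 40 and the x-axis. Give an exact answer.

The curve meets the x-axis where x^3 + x^2 - 22*x - 40 = 0, i.e. (x - 5)*(x + 2)*(x + 4) = 0, at x = -4, -2, 5.
On [-4, -2] the curve lies above the axis; ∫[-4,-2] (x^3 + x^2 - 22*x - 40) dx = 32/3, giving area 32/3.
On [-2, 5] the curve lies below the axis; ∫[-2,5] (x^3 + x^2 - 22*x - 40) dx = -3773/12, giving area 3773/12.
Total area = 32/3 + 3773/12 = 3901/12.

3901/12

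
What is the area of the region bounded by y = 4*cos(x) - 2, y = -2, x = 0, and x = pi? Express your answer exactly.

8

The difference (4*cos(x) - 2) - (-2) = 4*cos(x) changes sign at x = pi/2 inside [0, pi], so split the integral there.
∫[0,pi/2] (4*cos(x)) dx = 4.
∫[pi/2,pi] (4*cos(x)) dx = -4; the area of that piece is 4.
Total area = 4 + 4 = 8.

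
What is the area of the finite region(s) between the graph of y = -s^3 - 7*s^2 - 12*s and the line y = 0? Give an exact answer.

The curve meets the s-axis where -s^3 - 7*s^2 - 12*s = 0, i.e. -s*(s + 3)*(s + 4) = 0, at s = -4, -3, 0.
On [-4, -3] the curve lies below the axis; ∫[-4,-3] (-s^3 - 7*s^2 - 12*s) ds = -7/12, giving area 7/12.
On [-3, 0] the curve lies above the axis; ∫[-3,0] (-s^3 - 7*s^2 - 12*s) ds = 45/4, giving area 45/4.
Total area = 7/12 + 45/4 = 71/6.

71/6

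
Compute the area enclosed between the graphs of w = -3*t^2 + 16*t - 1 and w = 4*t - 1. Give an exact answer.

Set the curves equal: -3*t^2 + 16*t - 1 = 4*t - 1, so -3*t^2 + 12*t = 0, which factors as -3*t*(t - 4) = 0. The curves meet at t = 0, 4.
On [0, 4], w = -3*t^2 + 16*t - 1 is on top; that piece has area ∫[0,4] (-3*t^2 + 12*t) dt = 32.

32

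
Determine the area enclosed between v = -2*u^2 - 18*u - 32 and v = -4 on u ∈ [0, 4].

896/3

On [0, 4], (-2*u^2 - 18*u - 32) - (-4) = -2*u^2 - 18*u - 28 is ≤ 0 throughout, so the area is a single integral of |-2*u^2 - 18*u - 28|.
∫[0,4] (-2*u^2 - 18*u - 28) du = -896/3; the area of that piece is 896/3.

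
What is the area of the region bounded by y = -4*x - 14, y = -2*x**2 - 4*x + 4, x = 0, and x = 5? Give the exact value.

The difference (-4*x - 14) - (-2*x**2 - 4*x + 4) = 2*x**2 - 18 changes sign at x = 3 inside [0, 5], so split the integral there.
∫[0,3] (2*x**2 - 18) dx = -36; the area of that piece is 36.
∫[3,5] (2*x**2 - 18) dx = 88/3.
Total area = 36 + 88/3 = 196/3.

196/3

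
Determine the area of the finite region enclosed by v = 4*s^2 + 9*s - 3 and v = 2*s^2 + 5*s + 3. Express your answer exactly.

64/3

Set the curves equal: 4*s^2 + 9*s - 3 = 2*s^2 + 5*s + 3, so 2*s^2 + 4*s - 6 = 0, which factors as 2*(s - 1)*(s + 3) = 0. The curves meet at s = -3, 1.
On [-3, 1], v = 2*s^2 + 5*s + 3 is on top; that piece has area ∫[-3,1] (-(2*s^2 + 4*s - 6)) ds = 64/3.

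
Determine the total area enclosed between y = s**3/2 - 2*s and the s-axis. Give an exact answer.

4

The curve meets the s-axis where s**3/2 - 2*s = 0, i.e. s*(s - 2)*(s + 2)/2 = 0, at s = -2, 0, 2.
On [-2, 0] the curve lies above the axis; ∫[-2,0] (s**3/2 - 2*s) ds = 2, giving area 2.
On [0, 2] the curve lies below the axis; ∫[0,2] (s**3/2 - 2*s) ds = -2, giving area 2.
Total area = 2 + 2 = 4.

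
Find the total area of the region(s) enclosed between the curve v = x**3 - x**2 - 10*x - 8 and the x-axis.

The curve meets the x-axis where x**3 - x**2 - 10*x - 8 = 0, i.e. (x - 4)*(x + 1)*(x + 2) = 0, at x = -2, -1, 4.
On [-2, -1] the curve lies above the axis; ∫[-2,-1] (x**3 - x**2 - 10*x - 8) dx = 11/12, giving area 11/12.
On [-1, 4] the curve lies below the axis; ∫[-1,4] (x**3 - x**2 - 10*x - 8) dx = -875/12, giving area 875/12.
Total area = 11/12 + 875/12 = 443/6.

443/6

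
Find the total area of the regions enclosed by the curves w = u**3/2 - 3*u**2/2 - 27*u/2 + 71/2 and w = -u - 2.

Set the curves equal: u**3/2 - 3*u**2/2 - 27*u/2 + 71/2 = -u - 2, so u**3/2 - 3*u**2/2 - 25*u/2 + 75/2 = 0, which factors as (u - 5)*(u - 3)*(u + 5)/2 = 0. The curves meet at u = -5, 3, 5.
On [-5, 3], w = u**3/2 - 3*u**2/2 - 27*u/2 + 71/2 is on top; that piece has area ∫[-5,3] (u**3/2 - 3*u**2/2 - 25*u/2 + 75/2) du = 256.
On [3, 5], w = -u - 2 is on top; that piece has area ∫[3,5] (-(u**3/2 - 3*u**2/2 - 25*u/2 + 75/2)) du = 6.
Total enclosed area = 256 + 6 = 262.

262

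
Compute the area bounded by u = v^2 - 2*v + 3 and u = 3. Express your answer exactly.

4/3

Both boundary curves give u as a function of v, so integrate with respect to v. Setting them equal: v^2 - 2*v = 0, i.e. v*(v - 2) = 0, so they meet at v = 0, 2.
For v in [0, 2], u = v^2 - 2*v + 3 is on the left; area = ∫[0,2] (-(v^2 - 2*v)) dv = 4/3.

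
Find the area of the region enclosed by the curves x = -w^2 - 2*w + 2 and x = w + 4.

1/6

Both boundary curves give x as a function of w, so integrate with respect to w. Setting them equal: -w^2 - 3*w - 2 = 0, i.e. -(w + 1)*(w + 2) = 0, so they meet at w = -2, -1.
For w in [-2, -1], x = -w^2 - 2*w + 2 is on the right; area = ∫[-2,-1] (-w^2 - 3*w - 2) dw = 1/6.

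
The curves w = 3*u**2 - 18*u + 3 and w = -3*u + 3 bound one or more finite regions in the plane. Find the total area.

Set the curves equal: 3*u**2 - 18*u + 3 = -3*u + 3, so 3*u**2 - 15*u = 0, which factors as 3*u*(u - 5) = 0. The curves meet at u = 0, 5.
On [0, 5], w = -3*u + 3 is on top; that piece has area ∫[0,5] (-(3*u**2 - 15*u)) du = 125/2.

125/2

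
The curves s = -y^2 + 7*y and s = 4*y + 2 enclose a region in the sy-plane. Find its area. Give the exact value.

1/6

Both boundary curves give s as a function of y, so integrate with respect to y. Setting them equal: -y^2 + 3*y - 2 = 0, i.e. -(y - 2)*(y - 1) = 0, so they meet at y = 1, 2.
For y in [1, 2], s = -y^2 + 7*y is on the right; area = ∫[1,2] (-y^2 + 3*y - 2) dy = 1/6.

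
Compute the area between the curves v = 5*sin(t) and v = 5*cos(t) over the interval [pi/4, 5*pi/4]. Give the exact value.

On [pi/4, 5*pi/4], (5*sin(t)) - (5*cos(t)) = 5*sin(t) - 5*cos(t) is ≥ 0 throughout, so the area is a single integral of |5*sin(t) - 5*cos(t)|.
∫[pi/4,5*pi/4] (5*sin(t) - 5*cos(t)) dt = 10*sqrt(2).

10*sqrt(2)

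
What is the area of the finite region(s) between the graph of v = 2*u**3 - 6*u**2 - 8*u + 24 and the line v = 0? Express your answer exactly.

131/2

The curve meets the u-axis where 2*u**3 - 6*u**2 - 8*u + 24 = 0, i.e. 2*(u - 3)*(u - 2)*(u + 2) = 0, at u = -2, 2, 3.
On [-2, 2] the curve lies above the axis; ∫[-2,2] (2*u**3 - 6*u**2 - 8*u + 24) du = 64, giving area 64.
On [2, 3] the curve lies below the axis; ∫[2,3] (2*u**3 - 6*u**2 - 8*u + 24) du = -3/2, giving area 3/2.
Total area = 64 + 3/2 = 131/2.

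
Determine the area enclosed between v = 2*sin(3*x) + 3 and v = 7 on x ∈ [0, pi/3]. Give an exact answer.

On [0, pi/3], (2*sin(3*x) + 3) - (7) = 2*sin(3*x) - 4 is ≤ 0 throughout, so the area is a single integral of |2*sin(3*x) - 4|.
∫[0,pi/3] (2*sin(3*x) - 4) dx = 4/3 - 4*pi/3; the area of that piece is -4/3 + 4*pi/3.

-4/3 + 4*pi/3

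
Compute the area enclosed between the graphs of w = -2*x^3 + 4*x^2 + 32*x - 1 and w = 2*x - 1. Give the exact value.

863/3

Set the curves equal: -2*x^3 + 4*x^2 + 32*x - 1 = 2*x - 1, so -2*x^3 + 4*x^2 + 30*x = 0, which factors as -2*x*(x - 5)*(x + 3) = 0. The curves meet at x = -3, 0, 5.
On [-3, 0], w = 2*x - 1 is on top; that piece has area ∫[-3,0] (-(-2*x^3 + 4*x^2 + 30*x)) dx = 117/2.
On [0, 5], w = -2*x^3 + 4*x^2 + 32*x - 1 is on top; that piece has area ∫[0,5] (-2*x^3 + 4*x^2 + 30*x) dx = 1375/6.
Total enclosed area = 117/2 + 1375/6 = 863/3.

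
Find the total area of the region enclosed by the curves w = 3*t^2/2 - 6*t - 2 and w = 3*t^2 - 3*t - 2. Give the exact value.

Set the curves equal: 3*t^2/2 - 6*t - 2 = 3*t^2 - 3*t - 2, so -3*t^2/2 - 3*t = 0, which factors as -3*t*(t + 2)/2 = 0. The curves meet at t = -2, 0.
On [-2, 0], w = 3*t^2/2 - 6*t - 2 is on top; that piece has area ∫[-2,0] (-3*t^2/2 - 3*t) dt = 2.

2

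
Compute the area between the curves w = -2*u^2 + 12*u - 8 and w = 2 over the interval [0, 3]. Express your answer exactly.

46/3

The difference (-2*u^2 + 12*u - 8) - (2) = -2*u^2 + 12*u - 10 changes sign at u = 1 inside [0, 3], so split the integral there.
∫[0,1] (-2*u^2 + 12*u - 10) du = -14/3; the area of that piece is 14/3.
∫[1,3] (-2*u^2 + 12*u - 10) du = 32/3.
Total area = 14/3 + 32/3 = 46/3.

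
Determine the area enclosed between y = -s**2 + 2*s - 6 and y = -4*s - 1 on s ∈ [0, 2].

4

The difference (-s**2 + 2*s - 6) - (-4*s - 1) = -s**2 + 6*s - 5 changes sign at s = 1 inside [0, 2], so split the integral there.
∫[0,1] (-s**2 + 6*s - 5) ds = -7/3; the area of that piece is 7/3.
∫[1,2] (-s**2 + 6*s - 5) ds = 5/3.
Total area = 7/3 + 5/3 = 4.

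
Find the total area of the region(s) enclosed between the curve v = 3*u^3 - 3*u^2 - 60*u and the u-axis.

2521/4

The curve meets the u-axis where 3*u^3 - 3*u^2 - 60*u = 0, i.e. 3*u*(u - 5)*(u + 4) = 0, at u = -4, 0, 5.
On [-4, 0] the curve lies above the axis; ∫[-4,0] (3*u^3 - 3*u^2 - 60*u) du = 224, giving area 224.
On [0, 5] the curve lies below the axis; ∫[0,5] (3*u^3 - 3*u^2 - 60*u) du = -1625/4, giving area 1625/4.
Total area = 224 + 1625/4 = 2521/4.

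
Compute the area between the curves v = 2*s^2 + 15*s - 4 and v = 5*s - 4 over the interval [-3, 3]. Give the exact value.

90

The difference (2*s^2 + 15*s - 4) - (5*s - 4) = 2*s^2 + 10*s changes sign at s = 0 inside [-3, 3], so split the integral there.
∫[-3,0] (2*s^2 + 10*s) ds = -27; the area of that piece is 27.
∫[0,3] (2*s^2 + 10*s) ds = 63.
Total area = 27 + 63 = 90.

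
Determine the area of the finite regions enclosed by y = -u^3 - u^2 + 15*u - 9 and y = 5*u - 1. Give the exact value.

Set the curves equal: -u^3 - u^2 + 15*u - 9 = 5*u - 1, so -u^3 - u^2 + 10*u - 8 = 0, which factors as -(u - 2)*(u - 1)*(u + 4) = 0. The curves meet at u = -4, 1, 2.
On [-4, 1], y = 5*u - 1 is on top; that piece has area ∫[-4,1] (-(-u^3 - u^2 + 10*u - 8)) du = 875/12.
On [1, 2], y = -u^3 - u^2 + 15*u - 9 is on top; that piece has area ∫[1,2] (-u^3 - u^2 + 10*u - 8) du = 11/12.
Total enclosed area = 875/12 + 11/12 = 443/6.

443/6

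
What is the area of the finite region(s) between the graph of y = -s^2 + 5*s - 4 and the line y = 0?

The curve meets the s-axis where -s^2 + 5*s - 4 = 0, i.e. -(s - 4)*(s - 1) = 0, at s = 1, 4.
On [1, 4] the curve lies above the axis; ∫[1,4] (-s^2 + 5*s - 4) ds = 9/2, giving area 9/2.

9/2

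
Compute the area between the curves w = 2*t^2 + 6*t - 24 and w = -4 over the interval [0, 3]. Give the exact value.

The difference (2*t^2 + 6*t - 24) - (-4) = 2*t^2 + 6*t - 20 changes sign at t = 2 inside [0, 3], so split the integral there.
∫[0,2] (2*t^2 + 6*t - 20) dt = -68/3; the area of that piece is 68/3.
∫[2,3] (2*t^2 + 6*t - 20) dt = 23/3.
Total area = 68/3 + 23/3 = 91/3.

91/3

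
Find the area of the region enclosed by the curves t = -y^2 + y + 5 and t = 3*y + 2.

32/3

Both boundary curves give t as a function of y, so integrate with respect to y. Setting them equal: -y^2 - 2*y + 3 = 0, i.e. -(y - 1)*(y + 3) = 0, so they meet at y = -3, 1.
For y in [-3, 1], t = -y^2 + y + 5 is on the right; area = ∫[-3,1] (-y^2 - 2*y + 3) dy = 32/3.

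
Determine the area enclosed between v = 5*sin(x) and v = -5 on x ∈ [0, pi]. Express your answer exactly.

On [0, pi], (5*sin(x)) - (-5) = 5*sin(x) + 5 is ≥ 0 throughout, so the area is a single integral of |5*sin(x) + 5|.
∫[0,pi] (5*sin(x) + 5) dx = 10 + 5*pi.

10 + 5*pi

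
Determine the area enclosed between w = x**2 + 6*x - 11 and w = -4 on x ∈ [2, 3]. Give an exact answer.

On [2, 3], (x**2 + 6*x - 11) - (-4) = x**2 + 6*x - 7 is ≥ 0 throughout, so the area is a single integral of |x**2 + 6*x - 7|.
∫[2,3] (x**2 + 6*x - 7) dx = 43/3.

43/3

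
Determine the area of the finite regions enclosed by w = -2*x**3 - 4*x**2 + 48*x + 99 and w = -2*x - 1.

Set the curves equal: -2*x**3 - 4*x**2 + 48*x + 99 = -2*x - 1, so -2*x**3 - 4*x**2 + 50*x + 100 = 0, which factors as -2*(x - 5)*(x + 2)*(x + 5) = 0. The curves meet at x = -5, -2, 5.
On [-5, -2], w = -2*x - 1 is on top; that piece has area ∫[-5,-2] (-(-2*x**3 - 4*x**2 + 50*x + 100)) dx = 153/2.
On [-2, 5], w = -2*x**3 - 4*x**2 + 48*x + 99 is on top; that piece has area ∫[-2,5] (-2*x**3 - 4*x**2 + 50*x + 100) dx = 4459/6.
Total enclosed area = 153/2 + 4459/6 = 2459/3.

2459/3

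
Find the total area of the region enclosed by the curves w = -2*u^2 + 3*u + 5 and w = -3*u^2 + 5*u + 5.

4/3

Set the curves equal: -2*u^2 + 3*u + 5 = -3*u^2 + 5*u + 5, so u^2 - 2*u = 0, which factors as u*(u - 2) = 0. The curves meet at u = 0, 2.
On [0, 2], w = -3*u^2 + 5*u + 5 is on top; that piece has area ∫[0,2] (-(u^2 - 2*u)) du = 4/3.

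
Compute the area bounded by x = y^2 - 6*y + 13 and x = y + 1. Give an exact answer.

1/6

Both boundary curves give x as a function of y, so integrate with respect to y. Setting them equal: y^2 - 7*y + 12 = 0, i.e. (y - 4)*(y - 3) = 0, so they meet at y = 3, 4.
For y in [3, 4], x = y^2 - 6*y + 13 is on the left; area = ∫[3,4] (-(y^2 - 7*y + 12)) dy = 1/6.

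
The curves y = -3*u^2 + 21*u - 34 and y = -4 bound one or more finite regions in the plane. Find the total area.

27/2

Set the curves equal: -3*u^2 + 21*u - 34 = -4, so -3*u^2 + 21*u - 30 = 0, which factors as -3*(u - 5)*(u - 2) = 0. The curves meet at u = 2, 5.
On [2, 5], y = -3*u^2 + 21*u - 34 is on top; that piece has area ∫[2,5] (-3*u^2 + 21*u - 30) du = 27/2.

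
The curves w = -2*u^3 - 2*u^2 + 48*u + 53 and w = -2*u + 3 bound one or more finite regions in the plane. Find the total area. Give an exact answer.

2024/3

Set the curves equal: -2*u^3 - 2*u^2 + 48*u + 53 = -2*u + 3, so -2*u^3 - 2*u^2 + 50*u + 50 = 0, which factors as -2*(u - 5)*(u + 1)*(u + 5) = 0. The curves meet at u = -5, -1, 5.
On [-5, -1], w = -2*u + 3 is on top; that piece has area ∫[-5,-1] (-(-2*u^3 - 2*u^2 + 50*u + 50)) du = 512/3.
On [-1, 5], w = -2*u^3 - 2*u^2 + 48*u + 53 is on top; that piece has area ∫[-1,5] (-2*u^3 - 2*u^2 + 50*u + 50) du = 504.
Total enclosed area = 512/3 + 504 = 2024/3.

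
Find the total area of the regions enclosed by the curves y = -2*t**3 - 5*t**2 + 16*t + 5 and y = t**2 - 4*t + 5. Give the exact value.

407/2

Set the curves equal: -2*t**3 - 5*t**2 + 16*t + 5 = t**2 - 4*t + 5, so -2*t**3 - 6*t**2 + 20*t = 0, which factors as -2*t*(t - 2)*(t + 5) = 0. The curves meet at t = -5, 0, 2.
On [-5, 0], y = t**2 - 4*t + 5 is on top; that piece has area ∫[-5,0] (-(-2*t**3 - 6*t**2 + 20*t)) dt = 375/2.
On [0, 2], y = -2*t**3 - 5*t**2 + 16*t + 5 is on top; that piece has area ∫[0,2] (-2*t**3 - 6*t**2 + 20*t) dt = 16.
Total enclosed area = 375/2 + 16 = 407/2.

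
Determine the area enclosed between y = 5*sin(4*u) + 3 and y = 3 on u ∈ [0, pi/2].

The difference (5*sin(4*u) + 3) - (3) = 5*sin(4*u) changes sign at u = pi/4 inside [0, pi/2], so split the integral there.
∫[0,pi/4] (5*sin(4*u)) du = 5/2.
∫[pi/4,pi/2] (5*sin(4*u)) du = -5/2; the area of that piece is 5/2.
Total area = 5/2 + 5/2 = 5.

5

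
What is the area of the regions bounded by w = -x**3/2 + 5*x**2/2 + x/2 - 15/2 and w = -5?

Set the curves equal: -x**3/2 + 5*x**2/2 + x/2 - 15/2 = -5, so -x**3/2 + 5*x**2/2 + x/2 - 5/2 = 0, which factors as -(x - 5)*(x - 1)*(x + 1)/2 = 0. The curves meet at x = -1, 1, 5.
On [-1, 1], w = -5 is on top; that piece has area ∫[-1,1] (-(-x**3/2 + 5*x**2/2 + x/2 - 5/2)) dx = 10/3.
On [1, 5], w = -x**3/2 + 5*x**2/2 + x/2 - 15/2 is on top; that piece has area ∫[1,5] (-x**3/2 + 5*x**2/2 + x/2 - 5/2) dx = 64/3.
Total enclosed area = 10/3 + 64/3 = 74/3.

74/3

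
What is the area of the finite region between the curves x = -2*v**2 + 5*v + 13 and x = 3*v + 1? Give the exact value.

Both boundary curves give x as a function of v, so integrate with respect to v. Setting them equal: -2*v**2 + 2*v + 12 = 0, i.e. -2*(v - 3)*(v + 2) = 0, so they meet at v = -2, 3.
For v in [-2, 3], x = -2*v**2 + 5*v + 13 is on the right; area = ∫[-2,3] (-2*v**2 + 2*v + 12) dv = 125/3.

125/3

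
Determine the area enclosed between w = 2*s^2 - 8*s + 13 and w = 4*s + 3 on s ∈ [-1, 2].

74/3

The difference (2*s^2 - 8*s + 13) - (4*s + 3) = 2*s^2 - 12*s + 10 changes sign at s = 1 inside [-1, 2], so split the integral there.
∫[-1,1] (2*s^2 - 12*s + 10) ds = 64/3.
∫[1,2] (2*s^2 - 12*s + 10) ds = -10/3; the area of that piece is 10/3.
Total area = 64/3 + 10/3 = 74/3.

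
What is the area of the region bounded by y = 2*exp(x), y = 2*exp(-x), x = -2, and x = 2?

The difference (2*exp(x)) - (2*exp(-x)) = 2*exp(x) - 2*exp(-x) changes sign at x = 0 inside [-2, 2], so split the integral there.
∫[-2,0] (2*exp(x) - 2*exp(-x)) dx = -2*exp(2) - 2*exp(-2) + 4; the area of that piece is -4 + 2*exp(-2) + 2*exp(2).
∫[0,2] (2*exp(x) - 2*exp(-x)) dx = -4 + 2*exp(-2) + 2*exp(2).
Total area = (-4 + 2*exp(-2) + 2*exp(2)) + (-4 + 2*exp(-2) + 2*exp(2)) = -8 + 4*exp(-2) + 4*exp(2).

-8 + 4*exp(-2) + 4*exp(2)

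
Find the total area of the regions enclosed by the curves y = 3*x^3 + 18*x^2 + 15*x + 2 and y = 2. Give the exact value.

393/4

Set the curves equal: 3*x^3 + 18*x^2 + 15*x + 2 = 2, so 3*x^3 + 18*x^2 + 15*x = 0, which factors as 3*x*(x + 1)*(x + 5) = 0. The curves meet at x = -5, -1, 0.
On [-5, -1], y = 3*x^3 + 18*x^2 + 15*x + 2 is on top; that piece has area ∫[-5,-1] (3*x^3 + 18*x^2 + 15*x) dx = 96.
On [-1, 0], y = 2 is on top; that piece has area ∫[-1,0] (-(3*x^3 + 18*x^2 + 15*x)) dx = 9/4.
Total enclosed area = 96 + 9/4 = 393/4.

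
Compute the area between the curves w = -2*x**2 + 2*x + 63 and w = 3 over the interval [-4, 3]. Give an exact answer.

1057/3

On [-4, 3], (-2*x**2 + 2*x + 63) - (3) = -2*x**2 + 2*x + 60 is ≥ 0 throughout, so the area is a single integral of |-2*x**2 + 2*x + 60|.
∫[-4,3] (-2*x**2 + 2*x + 60) dx = 1057/3.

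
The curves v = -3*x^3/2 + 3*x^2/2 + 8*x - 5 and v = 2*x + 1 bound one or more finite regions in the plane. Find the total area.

71/4

Set the curves equal: -3*x^3/2 + 3*x^2/2 + 8*x - 5 = 2*x + 1, so -3*x^3/2 + 3*x^2/2 + 6*x - 6 = 0, which factors as -3*(x - 2)*(x - 1)*(x + 2)/2 = 0. The curves meet at x = -2, 1, 2.
On [-2, 1], v = 2*x + 1 is on top; that piece has area ∫[-2,1] (-(-3*x^3/2 + 3*x^2/2 + 6*x - 6)) dx = 135/8.
On [1, 2], v = -3*x^3/2 + 3*x^2/2 + 8*x - 5 is on top; that piece has area ∫[1,2] (-3*x^3/2 + 3*x^2/2 + 6*x - 6) dx = 7/8.
Total enclosed area = 135/8 + 7/8 = 71/4.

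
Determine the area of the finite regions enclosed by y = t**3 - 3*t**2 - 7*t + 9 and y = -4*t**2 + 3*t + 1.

Set the curves equal: t**3 - 3*t**2 - 7*t + 9 = -4*t**2 + 3*t + 1, so t**3 + t**2 - 10*t + 8 = 0, which factors as (t - 2)*(t - 1)*(t + 4) = 0. The curves meet at t = -4, 1, 2.
On [-4, 1], y = t**3 - 3*t**2 - 7*t + 9 is on top; that piece has area ∫[-4,1] (t**3 + t**2 - 10*t + 8) dt = 875/12.
On [1, 2], y = -4*t**2 + 3*t + 1 is on top; that piece has area ∫[1,2] (-(t**3 + t**2 - 10*t + 8)) dt = 11/12.
Total enclosed area = 875/12 + 11/12 = 443/6.

443/6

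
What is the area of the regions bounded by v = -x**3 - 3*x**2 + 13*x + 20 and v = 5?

Set the curves equal: -x**3 - 3*x**2 + 13*x + 20 = 5, so -x**3 - 3*x**2 + 13*x + 15 = 0, which factors as -(x - 3)*(x + 1)*(x + 5) = 0. The curves meet at x = -5, -1, 3.
On [-5, -1], v = 5 is on top; that piece has area ∫[-5,-1] (-(-x**3 - 3*x**2 + 13*x + 15)) dx = 64.
On [-1, 3], v = -x**3 - 3*x**2 + 13*x + 20 is on top; that piece has area ∫[-1,3] (-x**3 - 3*x**2 + 13*x + 15) dx = 64.
Total enclosed area = 64 + 64 = 128.

128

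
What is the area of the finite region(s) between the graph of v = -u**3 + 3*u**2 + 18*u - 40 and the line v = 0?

999/4

The curve meets the u-axis where -u**3 + 3*u**2 + 18*u - 40 = 0, i.e. -(u - 5)*(u - 2)*(u + 4) = 0, at u = -4, 2, 5.
On [-4, 2] the curve lies below the axis; ∫[-4,2] (-u**3 + 3*u**2 + 18*u - 40) du = -216, giving area 216.
On [2, 5] the curve lies above the axis; ∫[2,5] (-u**3 + 3*u**2 + 18*u - 40) du = 135/4, giving area 135/4.
Total area = 216 + 135/4 = 999/4.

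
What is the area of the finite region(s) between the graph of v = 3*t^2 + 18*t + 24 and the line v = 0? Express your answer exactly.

4

The curve meets the t-axis where 3*t^2 + 18*t + 24 = 0, i.e. 3*(t + 2)*(t + 4) = 0, at t = -4, -2.
On [-4, -2] the curve lies below the axis; ∫[-4,-2] (3*t^2 + 18*t + 24) dt = -4, giving area 4.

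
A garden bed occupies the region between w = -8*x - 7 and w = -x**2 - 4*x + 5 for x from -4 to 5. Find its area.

301/3

The difference (-8*x - 7) - (-x**2 - 4*x + 5) = x**2 - 4*x - 12 changes sign at x = -2 inside [-4, 5], so split the integral there.
∫[-4,-2] (x**2 - 4*x - 12) dx = 56/3.
∫[-2,5] (x**2 - 4*x - 12) dx = -245/3; the area of that piece is 245/3.
Total area = 56/3 + 245/3 = 301/3.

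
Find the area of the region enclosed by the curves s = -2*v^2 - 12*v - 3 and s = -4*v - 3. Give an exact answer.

Both boundary curves give s as a function of v, so integrate with respect to v. Setting them equal: -2*v^2 - 8*v = 0, i.e. -2*v*(v + 4) = 0, so they meet at v = -4, 0.
For v in [-4, 0], s = -2*v^2 - 12*v - 3 is on the right; area = ∫[-4,0] (-2*v^2 - 8*v) dv = 64/3.

64/3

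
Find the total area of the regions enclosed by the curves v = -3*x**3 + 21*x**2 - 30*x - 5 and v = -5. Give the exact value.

253/4

Set the curves equal: -3*x**3 + 21*x**2 - 30*x - 5 = -5, so -3*x**3 + 21*x**2 - 30*x = 0, which factors as -3*x*(x - 5)*(x - 2) = 0. The curves meet at x = 0, 2, 5.
On [0, 2], v = -5 is on top; that piece has area ∫[0,2] (-(-3*x**3 + 21*x**2 - 30*x)) dx = 16.
On [2, 5], v = -3*x**3 + 21*x**2 - 30*x - 5 is on top; that piece has area ∫[2,5] (-3*x**3 + 21*x**2 - 30*x) dx = 189/4.
Total enclosed area = 16 + 189/4 = 253/4.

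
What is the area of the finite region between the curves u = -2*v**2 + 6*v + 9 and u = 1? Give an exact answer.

125/3

Both boundary curves give u as a function of v, so integrate with respect to v. Setting them equal: -2*v**2 + 6*v + 8 = 0, i.e. -2*(v - 4)*(v + 1) = 0, so they meet at v = -1, 4.
For v in [-1, 4], u = -2*v**2 + 6*v + 9 is on the right; area = ∫[-1,4] (-2*v**2 + 6*v + 8) dv = 125/3.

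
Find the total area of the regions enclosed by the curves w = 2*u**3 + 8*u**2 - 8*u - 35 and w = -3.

296/3

Set the curves equal: 2*u**3 + 8*u**2 - 8*u - 35 = -3, so 2*u**3 + 8*u**2 - 8*u - 32 = 0, which factors as 2*(u - 2)*(u + 2)*(u + 4) = 0. The curves meet at u = -4, -2, 2.
On [-4, -2], w = 2*u**3 + 8*u**2 - 8*u - 35 is on top; that piece has area ∫[-4,-2] (2*u**3 + 8*u**2 - 8*u - 32) du = 40/3.
On [-2, 2], w = -3 is on top; that piece has area ∫[-2,2] (-(2*u**3 + 8*u**2 - 8*u - 32)) du = 256/3.
Total enclosed area = 40/3 + 256/3 = 296/3.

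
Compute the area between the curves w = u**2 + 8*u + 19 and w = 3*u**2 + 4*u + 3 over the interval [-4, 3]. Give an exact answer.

96

The difference (u**2 + 8*u + 19) - (3*u**2 + 4*u + 3) = -2*u**2 + 4*u + 16 changes sign at u = -2 inside [-4, 3], so split the integral there.
∫[-4,-2] (-2*u**2 + 4*u + 16) du = -88/3; the area of that piece is 88/3.
∫[-2,3] (-2*u**2 + 4*u + 16) du = 200/3.
Total area = 88/3 + 200/3 = 96.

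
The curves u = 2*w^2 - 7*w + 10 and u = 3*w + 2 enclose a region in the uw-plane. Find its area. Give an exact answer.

Both boundary curves give u as a function of w, so integrate with respect to w. Setting them equal: 2*w^2 - 10*w + 8 = 0, i.e. 2*(w - 4)*(w - 1) = 0, so they meet at w = 1, 4.
For w in [1, 4], u = 2*w^2 - 7*w + 10 is on the left; area = ∫[1,4] (-(2*w^2 - 10*w + 8)) dw = 9.

9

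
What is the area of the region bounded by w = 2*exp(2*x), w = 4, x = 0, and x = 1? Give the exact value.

-7 + 4*log(2) + exp(2)

The difference (2*exp(2*x)) - (4) = 2*exp(2*x) - 4 changes sign at x = log(2)/2 inside [0, 1], so split the integral there.
∫[0,log(2)/2] (2*exp(2*x) - 4) dx = 1 - log(4); the area of that piece is -1 + log(4).
∫[log(2)/2,1] (2*exp(2*x) - 4) dx = -6 + 2*log(2) + exp(2).
Total area = (-1 + log(4)) + (-6 + 2*log(2) + exp(2)) = -7 + 4*log(2) + exp(2).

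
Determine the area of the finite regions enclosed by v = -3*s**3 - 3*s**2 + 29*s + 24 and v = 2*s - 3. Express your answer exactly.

Set the curves equal: -3*s**3 - 3*s**2 + 29*s + 24 = 2*s - 3, so -3*s**3 - 3*s**2 + 27*s + 27 = 0, which factors as -3*(s - 3)*(s + 1)*(s + 3) = 0. The curves meet at s = -3, -1, 3.
On [-3, -1], v = 2*s - 3 is on top; that piece has area ∫[-3,-1] (-(-3*s**3 - 3*s**2 + 27*s + 27)) ds = 20.
On [-1, 3], v = -3*s**3 - 3*s**2 + 29*s + 24 is on top; that piece has area ∫[-1,3] (-3*s**3 - 3*s**2 + 27*s + 27) ds = 128.
Total enclosed area = 20 + 128 = 148.

148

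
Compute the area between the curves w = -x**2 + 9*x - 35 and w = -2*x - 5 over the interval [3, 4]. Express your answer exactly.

23/6

On [3, 4], (-x**2 + 9*x - 35) - (-2*x - 5) = -x**2 + 11*x - 30 is ≤ 0 throughout, so the area is a single integral of |-x**2 + 11*x - 30|.
∫[3,4] (-x**2 + 11*x - 30) dx = -23/6; the area of that piece is 23/6.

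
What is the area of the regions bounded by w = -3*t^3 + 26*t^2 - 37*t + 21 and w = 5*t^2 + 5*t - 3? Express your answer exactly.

Set the curves equal: -3*t^3 + 26*t^2 - 37*t + 21 = 5*t^2 + 5*t - 3, so -3*t^3 + 21*t^2 - 42*t + 24 = 0, which factors as -3*(t - 4)*(t - 2)*(t - 1) = 0. The curves meet at t = 1, 2, 4.
On [1, 2], w = 5*t^2 + 5*t - 3 is on top; that piece has area ∫[1,2] (-(-3*t^3 + 21*t^2 - 42*t + 24)) dt = 5/4.
On [2, 4], w = -3*t^3 + 26*t^2 - 37*t + 21 is on top; that piece has area ∫[2,4] (-3*t^3 + 21*t^2 - 42*t + 24) dt = 8.
Total enclosed area = 5/4 + 8 = 37/4.

37/4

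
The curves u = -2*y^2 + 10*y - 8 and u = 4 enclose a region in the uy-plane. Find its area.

1/3

Both boundary curves give u as a function of y, so integrate with respect to y. Setting them equal: -2*y^2 + 10*y - 12 = 0, i.e. -2*(y - 3)*(y - 2) = 0, so they meet at y = 2, 3.
For y in [2, 3], u = -2*y^2 + 10*y - 8 is on the right; area = ∫[2,3] (-2*y^2 + 10*y - 12) dy = 1/3.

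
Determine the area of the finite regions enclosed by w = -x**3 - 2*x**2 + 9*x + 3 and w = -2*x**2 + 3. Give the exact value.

81/2

Set the curves equal: -x**3 - 2*x**2 + 9*x + 3 = -2*x**2 + 3, so -x**3 + 9*x = 0, which factors as -x*(x - 3)*(x + 3) = 0. The curves meet at x = -3, 0, 3.
On [-3, 0], w = -2*x**2 + 3 is on top; that piece has area ∫[-3,0] (-(-x**3 + 9*x)) dx = 81/4.
On [0, 3], w = -x**3 - 2*x**2 + 9*x + 3 is on top; that piece has area ∫[0,3] (-x**3 + 9*x) dx = 81/4.
Total enclosed area = 81/4 + 81/4 = 81/2.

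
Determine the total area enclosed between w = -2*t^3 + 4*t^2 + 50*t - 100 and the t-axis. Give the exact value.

2459/3

The curve meets the t-axis where -2*t^3 + 4*t^2 + 50*t - 100 = 0, i.e. -2*(t - 5)*(t - 2)*(t + 5) = 0, at t = -5, 2, 5.
On [-5, 2] the curve lies below the axis; ∫[-5,2] (-2*t^3 + 4*t^2 + 50*t - 100) dt = -4459/6, giving area 4459/6.
On [2, 5] the curve lies above the axis; ∫[2,5] (-2*t^3 + 4*t^2 + 50*t - 100) dt = 153/2, giving area 153/2.
Total area = 4459/6 + 153/2 = 2459/3.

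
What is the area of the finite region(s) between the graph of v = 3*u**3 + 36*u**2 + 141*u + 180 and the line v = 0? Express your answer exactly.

3/2

The curve meets the u-axis where 3*u**3 + 36*u**2 + 141*u + 180 = 0, i.e. 3*(u + 3)*(u + 4)*(u + 5) = 0, at u = -5, -4, -3.
On [-5, -4] the curve lies above the axis; ∫[-5,-4] (3*u**3 + 36*u**2 + 141*u + 180) du = 3/4, giving area 3/4.
On [-4, -3] the curve lies below the axis; ∫[-4,-3] (3*u**3 + 36*u**2 + 141*u + 180) du = -3/4, giving area 3/4.
Total area = 3/4 + 3/4 = 3/2.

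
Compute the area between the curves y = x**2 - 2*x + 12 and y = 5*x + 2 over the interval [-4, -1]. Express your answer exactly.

On [-4, -1], (x**2 - 2*x + 12) - (5*x + 2) = x**2 - 7*x + 10 is ≥ 0 throughout, so the area is a single integral of |x**2 - 7*x + 10|.
∫[-4,-1] (x**2 - 7*x + 10) dx = 207/2.

207/2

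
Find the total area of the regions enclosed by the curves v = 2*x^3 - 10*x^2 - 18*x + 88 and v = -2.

1136/3

Set the curves equal: 2*x^3 - 10*x^2 - 18*x + 88 = -2, so 2*x^3 - 10*x^2 - 18*x + 90 = 0, which factors as 2*(x - 5)*(x - 3)*(x + 3) = 0. The curves meet at x = -3, 3, 5.
On [-3, 3], v = 2*x^3 - 10*x^2 - 18*x + 88 is on top; that piece has area ∫[-3,3] (2*x^3 - 10*x^2 - 18*x + 90) dx = 360.
On [3, 5], v = -2 is on top; that piece has area ∫[3,5] (-(2*x^3 - 10*x^2 - 18*x + 90)) dx = 56/3.
Total enclosed area = 360 + 56/3 = 1136/3.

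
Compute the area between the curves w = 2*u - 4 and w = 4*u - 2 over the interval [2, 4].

On [2, 4], (2*u - 4) - (4*u - 2) = -2*u - 2 is ≤ 0 throughout, so the area is a single integral of |-2*u - 2|.
∫[2,4] (-2*u - 2) du = -16; the area of that piece is 16.

16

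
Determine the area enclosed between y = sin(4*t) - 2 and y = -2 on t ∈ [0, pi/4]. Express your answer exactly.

On [0, pi/4], (sin(4*t) - 2) - (-2) = sin(4*t) is ≥ 0 throughout, so the area is a single integral of |sin(4*t)|.
∫[0,pi/4] (sin(4*t)) dt = 1/2.

1/2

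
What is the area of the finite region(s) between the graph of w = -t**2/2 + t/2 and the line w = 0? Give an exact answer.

The curve meets the t-axis where -t**2/2 + t/2 = 0, i.e. -t*(t - 1)/2 = 0, at t = 0, 1.
On [0, 1] the curve lies above the axis; ∫[0,1] (-t**2/2 + t/2) dt = 1/12, giving area 1/12.

1/12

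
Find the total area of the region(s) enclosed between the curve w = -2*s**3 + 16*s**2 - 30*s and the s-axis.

The curve meets the s-axis where -2*s**3 + 16*s**2 - 30*s = 0, i.e. -2*s*(s - 5)*(s - 3) = 0, at s = 0, 3, 5.
On [0, 3] the curve lies below the axis; ∫[0,3] (-2*s**3 + 16*s**2 - 30*s) ds = -63/2, giving area 63/2.
On [3, 5] the curve lies above the axis; ∫[3,5] (-2*s**3 + 16*s**2 - 30*s) ds = 32/3, giving area 32/3.
Total area = 63/2 + 32/3 = 253/6.

253/6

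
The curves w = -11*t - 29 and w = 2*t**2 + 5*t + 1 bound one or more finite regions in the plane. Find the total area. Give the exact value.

8/3

Set the curves equal: -11*t - 29 = 2*t**2 + 5*t + 1, so -2*t**2 - 16*t - 30 = 0, which factors as -2*(t + 3)*(t + 5) = 0. The curves meet at t = -5, -3.
On [-5, -3], w = -11*t - 29 is on top; that piece has area ∫[-5,-3] (-2*t**2 - 16*t - 30) dt = 8/3.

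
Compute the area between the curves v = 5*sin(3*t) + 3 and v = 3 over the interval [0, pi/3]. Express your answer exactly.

On [0, pi/3], (5*sin(3*t) + 3) - (3) = 5*sin(3*t) is ≥ 0 throughout, so the area is a single integral of |5*sin(3*t)|.
∫[0,pi/3] (5*sin(3*t)) dt = 10/3.

10/3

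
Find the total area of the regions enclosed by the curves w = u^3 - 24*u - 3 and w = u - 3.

Set the curves equal: u^3 - 24*u - 3 = u - 3, so u^3 - 25*u = 0, which factors as u*(u - 5)*(u + 5) = 0. The curves meet at u = -5, 0, 5.
On [-5, 0], w = u^3 - 24*u - 3 is on top; that piece has area ∫[-5,0] (u^3 - 25*u) du = 625/4.
On [0, 5], w = u - 3 is on top; that piece has area ∫[0,5] (-(u^3 - 25*u)) du = 625/4.
Total enclosed area = 625/4 + 625/4 = 625/2.

625/2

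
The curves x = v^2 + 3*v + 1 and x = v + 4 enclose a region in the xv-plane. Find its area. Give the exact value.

32/3

Both boundary curves give x as a function of v, so integrate with respect to v. Setting them equal: v^2 + 2*v - 3 = 0, i.e. (v - 1)*(v + 3) = 0, so they meet at v = -3, 1.
For v in [-3, 1], x = v^2 + 3*v + 1 is on the left; area = ∫[-3,1] (-(v^2 + 2*v - 3)) dv = 32/3.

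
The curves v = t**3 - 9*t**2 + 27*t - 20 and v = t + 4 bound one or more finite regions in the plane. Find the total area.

1/2

Set the curves equal: t**3 - 9*t**2 + 27*t - 20 = t + 4, so t**3 - 9*t**2 + 26*t - 24 = 0, which factors as (t - 4)*(t - 3)*(t - 2) = 0. The curves meet at t = 2, 3, 4.
On [2, 3], v = t**3 - 9*t**2 + 27*t - 20 is on top; that piece has area ∫[2,3] (t**3 - 9*t**2 + 26*t - 24) dt = 1/4.
On [3, 4], v = t + 4 is on top; that piece has area ∫[3,4] (-(t**3 - 9*t**2 + 26*t - 24)) dt = 1/4.
Total enclosed area = 1/4 + 1/4 = 1/2.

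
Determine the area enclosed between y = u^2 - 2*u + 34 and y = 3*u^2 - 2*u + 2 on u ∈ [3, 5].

16

The difference (u^2 - 2*u + 34) - (3*u^2 - 2*u + 2) = -2*u^2 + 32 changes sign at u = 4 inside [3, 5], so split the integral there.
∫[3,4] (-2*u^2 + 32) du = 22/3.
∫[4,5] (-2*u^2 + 32) du = -26/3; the area of that piece is 26/3.
Total area = 22/3 + 26/3 = 16.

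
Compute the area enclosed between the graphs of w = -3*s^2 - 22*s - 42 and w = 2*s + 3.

Set the curves equal: -3*s^2 - 22*s - 42 = 2*s + 3, so -3*s^2 - 24*s - 45 = 0, which factors as -3*(s + 3)*(s + 5) = 0. The curves meet at s = -5, -3.
On [-5, -3], w = -3*s^2 - 22*s - 42 is on top; that piece has area ∫[-5,-3] (-3*s^2 - 24*s - 45) ds = 4.

4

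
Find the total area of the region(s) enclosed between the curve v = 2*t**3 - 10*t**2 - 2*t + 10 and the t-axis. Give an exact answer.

The curve meets the t-axis where 2*t**3 - 10*t**2 - 2*t + 10 = 0, i.e. 2*(t - 5)*(t - 1)*(t + 1) = 0, at t = -1, 1, 5.
On [-1, 1] the curve lies above the axis; ∫[-1,1] (2*t**3 - 10*t**2 - 2*t + 10) dt = 40/3, giving area 40/3.
On [1, 5] the curve lies below the axis; ∫[1,5] (2*t**3 - 10*t**2 - 2*t + 10) dt = -256/3, giving area 256/3.
Total area = 40/3 + 256/3 = 296/3.

296/3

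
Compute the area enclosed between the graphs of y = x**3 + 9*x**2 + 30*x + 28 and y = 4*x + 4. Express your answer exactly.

Set the curves equal: x**3 + 9*x**2 + 30*x + 28 = 4*x + 4, so x**3 + 9*x**2 + 26*x + 24 = 0, which factors as (x + 2)*(x + 3)*(x + 4) = 0. The curves meet at x = -4, -3, -2.
On [-4, -3], y = x**3 + 9*x**2 + 30*x + 28 is on top; that piece has area ∫[-4,-3] (x**3 + 9*x**2 + 26*x + 24) dx = 1/4.
On [-3, -2], y = 4*x + 4 is on top; that piece has area ∫[-3,-2] (-(x**3 + 9*x**2 + 26*x + 24)) dx = 1/4.
Total enclosed area = 1/4 + 1/4 = 1/2.

1/2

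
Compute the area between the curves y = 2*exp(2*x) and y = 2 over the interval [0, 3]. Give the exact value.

On [0, 3], (2*exp(2*x)) - (2) = 2*exp(2*x) - 2 is ≥ 0 throughout, so the area is a single integral of |2*exp(2*x) - 2|.
∫[0,3] (2*exp(2*x) - 2) dx = -7 + exp(6).

-7 + exp(6)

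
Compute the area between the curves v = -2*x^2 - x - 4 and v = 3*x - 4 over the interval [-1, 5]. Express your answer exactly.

404/3

The difference (-2*x^2 - x - 4) - (3*x - 4) = -2*x^2 - 4*x changes sign at x = 0 inside [-1, 5], so split the integral there.
∫[-1,0] (-2*x^2 - 4*x) dx = 4/3.
∫[0,5] (-2*x^2 - 4*x) dx = -400/3; the area of that piece is 400/3.
Total area = 4/3 + 400/3 = 404/3.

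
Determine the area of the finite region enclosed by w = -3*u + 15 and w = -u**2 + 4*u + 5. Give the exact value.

Set the curves equal: -3*u + 15 = -u**2 + 4*u + 5, so u**2 - 7*u + 10 = 0, which factors as (u - 5)*(u - 2) = 0. The curves meet at u = 2, 5.
On [2, 5], w = -u**2 + 4*u + 5 is on top; that piece has area ∫[2,5] (-(u**2 - 7*u + 10)) du = 9/2.

9/2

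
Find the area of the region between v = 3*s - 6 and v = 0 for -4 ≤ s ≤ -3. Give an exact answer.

On [-4, -3], (3*s - 6) - (0) = 3*s - 6 is ≤ 0 throughout, so the area is a single integral of |3*s - 6|.
∫[-4,-3] (3*s - 6) ds = -33/2; the area of that piece is 33/2.

33/2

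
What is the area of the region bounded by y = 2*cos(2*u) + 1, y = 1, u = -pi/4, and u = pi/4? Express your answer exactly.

On [-pi/4, pi/4], (2*cos(2*u) + 1) - (1) = 2*cos(2*u) is ≥ 0 throughout, so the area is a single integral of |2*cos(2*u)|.
∫[-pi/4,pi/4] (2*cos(2*u)) du = 2.

2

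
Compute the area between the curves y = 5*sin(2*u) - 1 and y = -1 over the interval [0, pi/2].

5

On [0, pi/2], (5*sin(2*u) - 1) - (-1) = 5*sin(2*u) is ≥ 0 throughout, so the area is a single integral of |5*sin(2*u)|.
∫[0,pi/2] (5*sin(2*u)) du = 5.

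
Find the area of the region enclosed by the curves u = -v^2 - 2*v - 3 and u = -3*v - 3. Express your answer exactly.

Both boundary curves give u as a function of v, so integrate with respect to v. Setting them equal: -v^2 + v = 0, i.e. -v*(v - 1) = 0, so they meet at v = 0, 1.
For v in [0, 1], u = -v^2 - 2*v - 3 is on the right; area = ∫[0,1] (-v^2 + v) dv = 1/6.

1/6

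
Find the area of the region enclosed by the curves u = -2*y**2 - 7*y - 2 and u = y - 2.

Both boundary curves give u as a function of y, so integrate with respect to y. Setting them equal: -2*y**2 - 8*y = 0, i.e. -2*y*(y + 4) = 0, so they meet at y = -4, 0.
For y in [-4, 0], u = -2*y**2 - 7*y - 2 is on the right; area = ∫[-4,0] (-2*y**2 - 8*y) dy = 64/3.

64/3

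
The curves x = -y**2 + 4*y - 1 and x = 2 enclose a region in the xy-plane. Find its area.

Both boundary curves give x as a function of y, so integrate with respect to y. Setting them equal: -y**2 + 4*y - 3 = 0, i.e. -(y - 3)*(y - 1) = 0, so they meet at y = 1, 3.
For y in [1, 3], x = -y**2 + 4*y - 1 is on the right; area = ∫[1,3] (-y**2 + 4*y - 3) dy = 4/3.

4/3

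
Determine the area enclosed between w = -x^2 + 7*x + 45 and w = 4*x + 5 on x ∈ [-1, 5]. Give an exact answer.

On [-1, 5], (-x^2 + 7*x + 45) - (4*x + 5) = -x^2 + 3*x + 40 is ≥ 0 throughout, so the area is a single integral of |-x^2 + 3*x + 40|.
∫[-1,5] (-x^2 + 3*x + 40) dx = 234.

234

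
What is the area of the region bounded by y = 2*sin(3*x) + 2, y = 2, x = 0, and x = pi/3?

4/3

On [0, pi/3], (2*sin(3*x) + 2) - (2) = 2*sin(3*x) is ≥ 0 throughout, so the area is a single integral of |2*sin(3*x)|.
∫[0,pi/3] (2*sin(3*x)) dx = 4/3.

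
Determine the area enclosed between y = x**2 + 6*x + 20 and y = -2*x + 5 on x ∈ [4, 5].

214/3

On [4, 5], (x**2 + 6*x + 20) - (-2*x + 5) = x**2 + 8*x + 15 is ≥ 0 throughout, so the area is a single integral of |x**2 + 8*x + 15|.
∫[4,5] (x**2 + 8*x + 15) dx = 214/3.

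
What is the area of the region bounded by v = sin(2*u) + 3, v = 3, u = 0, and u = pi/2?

1

On [0, pi/2], (sin(2*u) + 3) - (3) = sin(2*u) is ≥ 0 throughout, so the area is a single integral of |sin(2*u)|.
∫[0,pi/2] (sin(2*u)) du = 1.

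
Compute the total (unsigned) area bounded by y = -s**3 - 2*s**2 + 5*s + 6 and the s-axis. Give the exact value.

253/12

The curve meets the s-axis where -s**3 - 2*s**2 + 5*s + 6 = 0, i.e. -(s - 2)*(s + 1)*(s + 3) = 0, at s = -3, -1, 2.
On [-3, -1] the curve lies below the axis; ∫[-3,-1] (-s**3 - 2*s**2 + 5*s + 6) ds = -16/3, giving area 16/3.
On [-1, 2] the curve lies above the axis; ∫[-1,2] (-s**3 - 2*s**2 + 5*s + 6) ds = 63/4, giving area 63/4.
Total area = 16/3 + 63/4 = 253/12.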